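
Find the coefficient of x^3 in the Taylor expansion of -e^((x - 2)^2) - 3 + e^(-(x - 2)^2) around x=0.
Expand to order 3: -e^((x - 2)^2) - 3 + e^(-(x - 2)^2) = x^3·(20·e^(-4)/3 + 44·e^(4)/3) + x^2·(-9·e^(4) + 7·e^(-4)) + x·(4·e^(-4) + 4·e^(4)) - e^(4) - 3 + e^(-4) + O(x^4).
The coefficient of x^3 is 20·e^(-4)/3 + 44·e^(4)/3.

Final answer: 20·e^(-4)/3 + 44·e^(4)/3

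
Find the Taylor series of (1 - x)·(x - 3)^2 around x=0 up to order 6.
-x^3 + 7·x^2 - 15·x + 9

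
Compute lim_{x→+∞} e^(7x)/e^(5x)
This is an ∞/∞ indeterminate form as x → +∞.
Rewrite e^(7x)/e^(5x) = e^((7−5)x) = e^(2x); the exponent coefficient is 2 > 0 so e^(2x) → ∞.
Limit = ∞.

Final answer: ∞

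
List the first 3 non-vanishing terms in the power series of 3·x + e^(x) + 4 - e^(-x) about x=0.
x^3/3 + 5·x + 4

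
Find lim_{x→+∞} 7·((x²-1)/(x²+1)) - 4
Evaluate the dominant behaviour as x → +∞; each term tends to a finite value or vanishes.
Limit = 3.

Final answer: 3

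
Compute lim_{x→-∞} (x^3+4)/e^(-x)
This is an ∞/∞ indeterminate form as x → -∞.
Compare growth rates of the dominant terms (exponentials ≫ polynomials ≫ logarithms), or apply L'Hôpital's rule; the quotient → 0.
Limit = 0.

Final answer: 0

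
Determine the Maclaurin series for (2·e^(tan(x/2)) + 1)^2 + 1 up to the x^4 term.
19·x^4/32 + 5·x^3/4 + 5·x^2/2 + 6·x + 10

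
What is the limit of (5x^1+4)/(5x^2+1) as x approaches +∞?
This is an ∞/∞ indeterminate form as x → +∞.
Divide numerator and denominator by x^2 and let the lower-order terms vanish; the numerator's degree 1 is below the denominator's degree 2, so the quotient → 0.
Limit = 0.

Final answer: 0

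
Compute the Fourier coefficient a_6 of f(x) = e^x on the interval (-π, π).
a_6 = (1/π) ∫_{-π}^{π} f(x)·cos(6x) dx.
Evaluate the integral (use parity and integration by parts as needed): a_6 = (-1 + e^(2·π))·e^(-π)/(37·π).

Final answer: (-1 + e^(2·π))·e^(-π)/(37·π)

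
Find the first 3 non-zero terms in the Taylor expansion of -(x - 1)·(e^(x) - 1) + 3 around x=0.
-x^2/2 + x + 3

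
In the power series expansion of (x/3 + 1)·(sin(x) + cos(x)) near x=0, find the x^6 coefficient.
Expand to order 6: (x/3 + 1)·(sin(x) + cos(x)) = x^6/720 + x^5/45 - x^4/72 - x^3/3 - x^2/6 + 4·x/3 + 1 + O(x^7).
The coefficient of x^6 is 1/720.

Final answer: 1/720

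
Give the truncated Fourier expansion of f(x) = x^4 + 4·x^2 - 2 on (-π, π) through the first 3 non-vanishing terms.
(32 - 8·π^2)·cos(x) + (1 + 2·π^2)·cos(2·x) - 2 + 4·π^2/3 + π^4/5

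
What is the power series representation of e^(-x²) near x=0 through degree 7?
-x^6/6 + x^4/2 - x^2 + 1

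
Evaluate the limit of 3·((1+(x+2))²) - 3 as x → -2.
Direct substitution at x = -2 gives 0.

Final answer: 0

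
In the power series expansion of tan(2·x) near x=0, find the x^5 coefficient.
Expand to order 5: tan(2·x) = 64·x^5/15 + 8·x^3/3 + 2·x + O(x^6).
The coefficient of x^5 is 64/15.

Final answer: 64/15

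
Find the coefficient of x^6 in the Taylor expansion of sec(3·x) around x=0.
Expand to order 6: sec(3·x) = 4941·x^6/80 + 135·x^4/8 + 9·x^2/2 + 1 + O(x^7).
The coefficient of x^6 is 4941/80.

Final answer: 4941/80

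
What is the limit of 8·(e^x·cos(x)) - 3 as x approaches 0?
Direct substitution at x = 0 gives 5.

Final answer: 5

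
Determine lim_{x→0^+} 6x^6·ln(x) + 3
The product is a 0·∞ indeterminate form at x → 0⁺.
Rewrite the product as 6·ln(x) / x^(-6) and apply L'Hôpital, or use the standard hierarchy x^(-6) ≫ |ln x| as x → 0⁺.
The indeterminate product → 0, so the limit = 3.

Final answer: 3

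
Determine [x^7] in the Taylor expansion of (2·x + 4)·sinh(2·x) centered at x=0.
Expand to order 7: (2·x + 4)·sinh(2·x) = 32·x^7/315 + 8·x^6/15 + 16·x^5/15 + 8·x^4/3 + 16·x^3/3 + 4·x^2 + 8·x + O(x^8).
The coefficient of x^7 is 32/315.

Final answer: 32/315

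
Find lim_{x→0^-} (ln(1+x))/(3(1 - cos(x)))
Both numerator and denominator → 0 as x → 0^-; this is a 0/0 indeterminate form.
Expand each to leading order near x = 0: numerator ~ x, denominator ~ 3·x^2/2.
The limit of the ratio is -∞.

Final answer: -∞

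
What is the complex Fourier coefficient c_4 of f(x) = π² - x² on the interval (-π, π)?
Compute the real Fourier coefficients first: a_4 = -1/4, b_4 = 0.
Then c_4 = (a_4 − i·b_4)/2 = -1/8.

Final answer: -1/8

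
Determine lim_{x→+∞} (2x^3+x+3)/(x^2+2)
This is an ∞/∞ indeterminate form as x → +∞.
Divide numerator and denominator by x^3 and let the lower-order terms vanish; the numerator's degree 3 exceeds the denominator's degree 2, so the quotient diverges.
Limit = ∞.

Final answer: ∞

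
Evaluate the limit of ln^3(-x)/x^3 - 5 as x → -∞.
The quotient is an ∞/∞ indeterminate form as x → -∞.
Compare growth rates of the dominant terms (exponentials ≫ polynomials ≫ logarithms), or apply L'Hôpital's rule; the quotient → 0.
Adding the constant: 0 - 5 = -5. Limit = -5.

Final answer: -5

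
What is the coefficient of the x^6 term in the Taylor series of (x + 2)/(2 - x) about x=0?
Expand to order 6: (x + 2)/(2 - x) = x^6/32 + x^5/16 + x^4/8 + x^3/4 + x^2/2 + x + 1 + O(x^7).
The coefficient of x^6 is 1/32.

Final answer: 1/32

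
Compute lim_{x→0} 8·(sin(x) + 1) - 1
Direct substitution at x = 0 gives 7.

Final answer: 7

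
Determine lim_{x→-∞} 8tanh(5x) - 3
Evaluate the dominant behaviour as x → -∞; each term tends to a finite value or vanishes.
Limit = -11.

Final answer: -11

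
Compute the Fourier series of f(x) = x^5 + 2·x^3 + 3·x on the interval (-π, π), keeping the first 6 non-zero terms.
(-36·π^2 + 2·π^4 + 222)·sin(x) + (-π^4 - 15/2 + 3·π^2)·sin(2·x) + (-4·π^2/27 + 170/81 + 2·π^4/3)·sin(3·x) + (-π^4/2 - 3·π^2/8 - 87/64)·sin(4·x) + (678/625 + 12·π^2/25 + 2·π^4/5)·sin(5·x) + (-π^4/3 - 13·π^2/27 - 149/162)·sin(6·x)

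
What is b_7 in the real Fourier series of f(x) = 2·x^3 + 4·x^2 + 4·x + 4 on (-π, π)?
b_7 = (1/π) ∫_{-π}^{π} f(x)·sin(7x) dx.
Evaluate the integral (use parity and integration by parts as needed): b_7 = 368/343 + 4·π^2/7.

Final answer: 368/343 + 4·π^2/7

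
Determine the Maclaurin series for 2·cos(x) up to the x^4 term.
x^4/12 - x^2 + 2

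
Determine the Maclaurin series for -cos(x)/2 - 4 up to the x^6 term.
x^6/1440 - x^4/48 + x^2/4 - 9/2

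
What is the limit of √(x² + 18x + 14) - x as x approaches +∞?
This is an ∞ − ∞ indeterminate form.
Multiply and divide by the conjugate √(x²+18x + 14) + x; the x² terms cancel, leaving (18x + 14)/(√(x²+18x + 14)+x) → 18/2 = 9.
Limit = 9.

Final answer: 9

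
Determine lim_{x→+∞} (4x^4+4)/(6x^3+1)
This is an ∞/∞ indeterminate form as x → +∞.
Divide numerator and denominator by x^4 and let the lower-order terms vanish; the numerator's degree 4 exceeds the denominator's degree 3, so the quotient diverges.
Limit = ∞.

Final answer: ∞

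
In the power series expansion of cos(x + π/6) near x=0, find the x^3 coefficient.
Expand to order 3: cos(x + π/6) = x^3/12 - √(3)·x^2/4 - x/2 + √(3)/2 + O(x^4).
The coefficient of x^3 is 1/12.

Final answer: 1/12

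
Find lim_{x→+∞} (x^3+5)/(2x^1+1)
This is an ∞/∞ indeterminate form as x → +∞.
Divide numerator and denominator by x^3 and let the lower-order terms vanish; the numerator's degree 3 exceeds the denominator's degree 1, so the quotient diverges.
Limit = ∞.

Final answer: ∞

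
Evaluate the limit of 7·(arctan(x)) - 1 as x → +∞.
Evaluate the dominant behaviour as x → +∞; each term tends to a finite value or vanishes.
Limit = -1 + 7·π/2.

Final answer: -1 + 7·π/2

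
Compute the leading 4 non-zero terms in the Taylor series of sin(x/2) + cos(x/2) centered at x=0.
-x^3/48 - x^2/8 + x/2 + 1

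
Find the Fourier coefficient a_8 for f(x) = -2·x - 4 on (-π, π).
a_8 = (1/π) ∫_{-π}^{π} f(x)·cos(8x) dx.
Evaluate the integral (use parity and integration by parts as needed): a_8 = 0.

Final answer: 0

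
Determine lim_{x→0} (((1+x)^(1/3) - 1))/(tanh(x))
Both numerator and denominator → 0 as x → 0; this is a 0/0 indeterminate form.
Expand each to leading order near x = 0: numerator ~ x/3, denominator ~ x.
The limit of the ratio is 1/3.

Final answer: 1/3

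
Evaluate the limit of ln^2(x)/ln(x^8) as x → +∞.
This is an ∞/∞ indeterminate form as x → +∞.
Write ln(x^8) = 8·ln(x), reducing the quotient to ln(x)/8 → ∞.
Limit = ∞.

Final answer: ∞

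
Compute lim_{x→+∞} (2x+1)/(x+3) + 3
Evaluate the dominant behaviour as x → +∞; each term tends to a finite value or vanishes.
Limit = 5.

Final answer: 5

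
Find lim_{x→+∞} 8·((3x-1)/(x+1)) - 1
Evaluate the dominant behaviour as x → +∞; each term tends to a finite value or vanishes.
Limit = 23.

Final answer: 23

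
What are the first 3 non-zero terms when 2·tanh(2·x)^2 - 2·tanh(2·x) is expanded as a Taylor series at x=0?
16·x^3/3 + 8·x^2 - 4·x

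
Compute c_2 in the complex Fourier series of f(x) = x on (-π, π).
Compute the real Fourier coefficients first: a_2 = 0, b_2 = -1.
Then c_2 = (a_2 − i·b_2)/2 = i/2.

Final answer: i/2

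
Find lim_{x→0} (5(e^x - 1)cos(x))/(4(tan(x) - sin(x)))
Both numerator and denominator → 0 as x → 0; this is a 0/0 indeterminate form.
Expand each to leading order near x = 0: numerator ~ 5·x, denominator ~ 2·x^3.
The limit of the ratio is ∞.

Final answer: ∞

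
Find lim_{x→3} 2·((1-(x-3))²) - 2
Direct substitution at x = 3 gives 0.

Final answer: 0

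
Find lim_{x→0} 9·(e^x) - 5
Direct substitution at x = 0 gives 4.

Final answer: 4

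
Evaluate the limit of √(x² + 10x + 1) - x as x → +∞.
This is an ∞ − ∞ indeterminate form.
Multiply and divide by the conjugate √(x²+10x + 1) + x; the x² terms cancel, leaving (10x + 1)/(√(x²+10x + 1)+x) → 10/2 = 5.
Limit = 5.

Final answer: 5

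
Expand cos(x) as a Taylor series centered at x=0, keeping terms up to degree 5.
x^4/24 - x^2/2 + 1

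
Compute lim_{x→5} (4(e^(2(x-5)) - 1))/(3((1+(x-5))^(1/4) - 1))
Both numerator and denominator → 0 as x → 5; this is a 0/0 indeterminate form.
Expand each to leading order near x = 5: numerator ~ 8·(x - 5), denominator ~ 3·(x - 5)/4.
The limit of the ratio is 32/3.

Final answer: 32/3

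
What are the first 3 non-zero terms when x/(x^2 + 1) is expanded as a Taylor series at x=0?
x^5 - x^3 + x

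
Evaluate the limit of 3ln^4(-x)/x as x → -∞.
This is an ∞/∞ indeterminate form as x → -∞.
Compare growth rates of the dominant terms (exponentials ≫ polynomials ≫ logarithms), or apply L'Hôpital's rule; the quotient → 0.
Limit = 0.

Final answer: 0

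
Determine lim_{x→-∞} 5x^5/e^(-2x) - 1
The quotient is an ∞/∞ indeterminate form as x → -∞.
Compare growth rates of the dominant terms (exponentials ≫ polynomials ≫ logarithms), or apply L'Hôpital's rule; the quotient → 0.
Adding the constant: 0 - 1 = -1. Limit = -1.

Final answer: -1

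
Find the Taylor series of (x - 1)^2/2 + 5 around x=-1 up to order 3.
7 - 2·(x + 1) + (x + 1)^2/2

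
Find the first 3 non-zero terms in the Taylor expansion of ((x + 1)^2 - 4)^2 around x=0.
-2·x^2 - 12·x + 9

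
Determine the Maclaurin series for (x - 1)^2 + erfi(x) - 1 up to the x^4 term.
2·x^3/(3·√(π)) + x^2 + x·(-2 + 2/√(π))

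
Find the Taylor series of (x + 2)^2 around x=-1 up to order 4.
1 + 2·(x + 1) + (x + 1)^2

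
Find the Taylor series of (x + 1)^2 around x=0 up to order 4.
x^2 + 2·x + 1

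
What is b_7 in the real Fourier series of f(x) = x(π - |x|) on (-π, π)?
b_7 = (1/π) ∫_{-π}^{π} f(x)·sin(7x) dx.
Evaluate the integral (use parity and integration by parts as needed): b_7 = 8/(343·π).

Final answer: 8/(343·π)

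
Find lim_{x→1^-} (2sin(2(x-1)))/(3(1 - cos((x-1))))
Both numerator and denominator → 0 as x → 1^-; this is a 0/0 indeterminate form.
Expand each to leading order near x = 1: numerator ~ 4·(x - 1), denominator ~ 3·(x - 1)^2/2.
The limit of the ratio is -∞.

Final answer: -∞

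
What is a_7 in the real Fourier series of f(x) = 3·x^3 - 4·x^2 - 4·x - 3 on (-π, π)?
a_7 = (1/π) ∫_{-π}^{π} f(x)·cos(7x) dx.
Evaluate the integral (use parity and integration by parts as needed): a_7 = 16/49.

Final answer: 16/49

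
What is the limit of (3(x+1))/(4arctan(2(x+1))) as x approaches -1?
Both numerator and denominator → 0 as x → -1; this is a 0/0 indeterminate form.
Expand each to leading order near x = -1: numerator ~ 3·(x + 1), denominator ~ 8·(x + 1).
The limit of the ratio is 3/8.

Final answer: 3/8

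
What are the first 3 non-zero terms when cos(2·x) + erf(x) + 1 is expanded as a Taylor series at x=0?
-2·x^2 + 2·x/√(π) + 2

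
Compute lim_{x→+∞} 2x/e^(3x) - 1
The quotient is an ∞/∞ indeterminate form as x → +∞.
The exponential denominator e^(3x) dominates the polynomial numerator (e^x ≫ x as x → ∞), so the quotient → 0.
Adding the constant: 0 - 1 = -1. Limit = -1.

Final answer: -1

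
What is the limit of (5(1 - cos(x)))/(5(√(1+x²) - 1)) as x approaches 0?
Both numerator and denominator → 0 as x → 0; this is a 0/0 indeterminate form.
Expand each to leading order near x = 0: numerator ~ 5·x^2/2, denominator ~ 5·x^2/2.
The limit of the ratio is 1.

Final answer: 1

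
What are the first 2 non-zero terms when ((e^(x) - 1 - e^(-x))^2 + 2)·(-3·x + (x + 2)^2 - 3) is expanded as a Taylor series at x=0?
3 - x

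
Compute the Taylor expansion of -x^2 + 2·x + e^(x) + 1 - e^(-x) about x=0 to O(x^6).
x^5/60 + x^3/3 - x^2 + 4·x + 1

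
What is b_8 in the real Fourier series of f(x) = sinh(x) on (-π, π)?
b_8 = (1/π) ∫_{-π}^{π} f(x)·sin(8x) dx.
Evaluate the integral (use parity and integration by parts as needed): b_8 = -16·sinh(π)/(65·π).

Final answer: -16·sinh(π)/(65·π)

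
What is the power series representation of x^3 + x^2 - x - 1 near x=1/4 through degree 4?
-75/64 - 5·(x - 1/4)/16 + 7·(x - 1/4)^2/4 + (x - 1/4)^3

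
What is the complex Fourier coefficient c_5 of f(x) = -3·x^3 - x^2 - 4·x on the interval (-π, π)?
Compute the real Fourier coefficients first: a_5 = 4/25, b_5 = -6·π^2/5 - 164/125.
Then c_5 = (a_5 − i·b_5)/2 = 2/25 + 82·i/125 + 3·i·π^2/5.

Final answer: 2/25 + 82·i/125 + 3·i·π^2/5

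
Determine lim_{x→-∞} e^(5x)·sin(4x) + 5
Evaluate the dominant behaviour as x → -∞; each term tends to a finite value or vanishes.
Limit = 5.

Final answer: 5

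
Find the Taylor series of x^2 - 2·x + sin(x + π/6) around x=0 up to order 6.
-x^6/1440 + √(3)·x^5/240 + x^4/48 - √(3)·x^3/12 + 3·x^2/4 + x·(-2 + √(3)/2) + 1/2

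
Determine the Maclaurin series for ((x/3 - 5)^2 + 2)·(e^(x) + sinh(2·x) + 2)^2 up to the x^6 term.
17347·x^6/180 + 922·x^5/15 + 1307·x^4/6 + 286·x^3 + 265·x^2 + 456·x + 243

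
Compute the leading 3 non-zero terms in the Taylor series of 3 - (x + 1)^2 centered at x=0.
-x^2 - 2·x + 2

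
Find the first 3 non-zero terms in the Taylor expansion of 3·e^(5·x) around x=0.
75·x^2/2 + 15·x + 3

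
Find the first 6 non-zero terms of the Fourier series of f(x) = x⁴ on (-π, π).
(48 - 8·π^2)·cos(x) + (-3 + 2·π^2)·cos(2·x) + (16/27 - 8·π^2/9)·cos(3·x) + (-3/16 + π^2/2)·cos(4·x) + (48/625 - 8·π^2/25)·cos(5·x) + π^4/5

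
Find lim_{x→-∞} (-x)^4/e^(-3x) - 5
The quotient is an ∞/∞ indeterminate form as x → -∞.
Compare growth rates of the dominant terms (exponentials ≫ polynomials ≫ logarithms), or apply L'Hôpital's rule; the quotient → 0.
Adding the constant: 0 - 5 = -5. Limit = -5.

Final answer: -5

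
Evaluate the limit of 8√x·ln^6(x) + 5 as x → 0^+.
The product is a 0·∞ indeterminate form at x → 0⁺.
Rewrite the product as 8·ln^6(x) / x^(-1/2) and apply L'Hôpital, or use the standard hierarchy x^(-1/2) ≫ |ln x|^6 as x → 0⁺.
The indeterminate product → 0, so the limit = 5.

Final answer: 5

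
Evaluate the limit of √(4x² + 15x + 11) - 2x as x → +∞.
As x → +∞: multiply by the conjugate to get (15x+11)/(√(4x²+15x+11)+2x); the denominator ~ 4x, so the limit is 15/4.
Limit = 15/4.

Final answer: 15/4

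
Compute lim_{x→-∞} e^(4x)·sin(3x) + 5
Evaluate the dominant behaviour as x → -∞; each term tends to a finite value or vanishes.
Limit = 5.

Final answer: 5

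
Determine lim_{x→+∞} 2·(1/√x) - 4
Evaluate the dominant behaviour as x → +∞; each term tends to a finite value or vanishes.
Limit = -4.

Final answer: -4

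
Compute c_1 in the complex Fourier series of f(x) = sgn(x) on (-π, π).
Compute the real Fourier coefficients first: a_1 = 0, b_1 = 4/π.
Then c_1 = (a_1 − i·b_1)/2 = -2·i/π.

Final answer: -2·i/π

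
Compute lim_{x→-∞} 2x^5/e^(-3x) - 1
The quotient is an ∞/∞ indeterminate form as x → -∞.
Compare growth rates of the dominant terms (exponentials ≫ polynomials ≫ logarithms), or apply L'Hôpital's rule; the quotient → 0.
Adding the constant: 0 - 1 = -1. Limit = -1.

Final answer: -1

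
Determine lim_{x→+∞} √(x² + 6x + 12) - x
This is an ∞ − ∞ indeterminate form.
Multiply and divide by the conjugate √(x²+6x + 12) + x; the x² terms cancel, leaving (6x + 12)/(√(x²+6x + 12)+x) → 6/2 = 3.
Limit = 3.

Final answer: 3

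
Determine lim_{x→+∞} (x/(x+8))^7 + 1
As x → +∞: x/(x+8) = 1/(1 + 8/x) → 1, and the 7th power of a limit-1 base also → 1; with the additive constant, 1 + 1 = 2.
Limit = 2.

Final answer: 2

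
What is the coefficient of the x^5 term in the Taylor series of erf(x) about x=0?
Expand to order 5: erf(x) = x^5/(5·√(π)) - 2·x^3/(3·√(π)) + 2·x/√(π) + O(x^6).
The coefficient of x^5 is 1/(5·√(π)).

Final answer: 1/(5·√(π))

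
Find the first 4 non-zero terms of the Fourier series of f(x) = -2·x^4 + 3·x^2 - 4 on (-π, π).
(-108 + 16·π^2)·cos(x) + (9 - 4·π^2)·cos(2·x) + (-68/27 + 16·π^2/9)·cos(3·x) - 2·π^4/5 - 4 + π^2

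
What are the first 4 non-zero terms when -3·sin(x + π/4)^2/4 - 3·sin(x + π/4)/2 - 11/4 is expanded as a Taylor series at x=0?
x^3·(√(2)/8 + 1/2) + 3·√(2)·x^2/8 + x·(-3·√(2)/4 - 3/4) - 25/8 - 3·√(2)/4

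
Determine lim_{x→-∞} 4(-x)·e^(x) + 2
The product is a 0·∞ indeterminate form at x → -∞.
Rewrite the product as 4(-x) / e^(-x) (an ∞/∞ form) and apply L'Hôpital, or use the standard hierarchy e^(|x|) ≫ |(-x)| as x → -∞.
The indeterminate product → 0, so the limit = 2.

Final answer: 2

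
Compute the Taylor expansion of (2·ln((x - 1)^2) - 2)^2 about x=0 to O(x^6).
248·x^5/15 + 56·x^4/3 + 64·x^3/3 + 24·x^2 + 16·x + 4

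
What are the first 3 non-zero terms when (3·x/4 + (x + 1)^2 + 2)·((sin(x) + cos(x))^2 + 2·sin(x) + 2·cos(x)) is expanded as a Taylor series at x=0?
11·x^2 + 81·x/4 + 9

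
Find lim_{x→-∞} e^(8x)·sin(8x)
Evaluate the dominant behaviour as x → -∞; each term tends to a finite value or vanishes.
Limit = 0.

Final answer: 0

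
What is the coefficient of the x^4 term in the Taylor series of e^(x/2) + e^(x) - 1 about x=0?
Expand to order 4: e^(x/2) + e^(x) - 1 = 17·x^4/384 + 3·x^3/16 + 5·x^2/8 + 3·x/2 + 1 + O(x^5).
The coefficient of x^4 is 17/384.

Final answer: 17/384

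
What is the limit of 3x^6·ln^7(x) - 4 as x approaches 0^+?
The product is a 0·∞ indeterminate form at x → 0⁺.
Rewrite the product as 3·ln^7(x) / x^(-6) and apply L'Hôpital, or use the standard hierarchy x^(-6) ≫ |ln x|^7 as x → 0⁺.
The indeterminate product → 0, so the limit = -4.

Final answer: -4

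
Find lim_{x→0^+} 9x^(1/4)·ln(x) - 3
The product is a 0·∞ indeterminate form at x → 0⁺.
Rewrite the product as 9·ln(x) / x^(-1/4) and apply L'Hôpital, or use the standard hierarchy x^(-1/4) ≫ |ln x| as x → 0⁺.
The indeterminate product → 0, so the limit = -3.

Final answer: -3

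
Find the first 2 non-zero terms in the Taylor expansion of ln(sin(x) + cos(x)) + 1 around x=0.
x + 1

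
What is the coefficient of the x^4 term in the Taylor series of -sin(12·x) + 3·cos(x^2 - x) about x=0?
Expand to order 4: -sin(12·x) + 3·cos(x^2 - x) = -11·x^4/8 + 291·x^3 - 3·x^2/2 - 12·x + 3 + O(x^5).
The coefficient of x^4 is -11/8.

Final answer: -11/8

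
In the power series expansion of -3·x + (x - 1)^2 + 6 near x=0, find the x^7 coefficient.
Expand to order 7: -3·x + (x - 1)^2 + 6 = x^2 - 5·x + 7 + O(x^8).
The coefficient of x^7 is 0.

Final answer: 0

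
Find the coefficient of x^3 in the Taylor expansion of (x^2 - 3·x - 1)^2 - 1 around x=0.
Expand to order 3: (x^2 - 3·x - 1)^2 - 1 = -6·x^3 + 7·x^2 + 6·x + O(x^4).
The coefficient of x^3 is -6.

Final answer: -6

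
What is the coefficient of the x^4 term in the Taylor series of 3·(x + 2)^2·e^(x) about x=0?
Expand to order 4: 3·(x + 2)^2·e^(x) = 4·x^4 + 11·x^3 + 21·x^2 + 24·x + 12 + O(x^5).
The coefficient of x^4 is 4.

Final answer: 4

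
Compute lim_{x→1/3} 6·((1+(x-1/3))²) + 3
Direct substitution at x = 1/3 gives 9.

Final answer: 9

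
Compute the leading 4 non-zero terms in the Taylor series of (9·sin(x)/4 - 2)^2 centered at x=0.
3·x^3/2 + 81·x^2/16 - 9·x + 4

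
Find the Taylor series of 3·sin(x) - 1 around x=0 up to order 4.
-x^3/2 + 3·x - 1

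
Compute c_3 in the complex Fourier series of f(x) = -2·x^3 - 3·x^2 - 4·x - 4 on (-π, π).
Compute the real Fourier coefficients first: a_3 = 4/3, b_3 = -4·π^2/3 - 16/9.
Then c_3 = (a_3 − i·b_3)/2 = 2/3 + 8·i/9 + 2·i·π^2/3.

Final answer: 2/3 + 8·i/9 + 2·i·π^2/3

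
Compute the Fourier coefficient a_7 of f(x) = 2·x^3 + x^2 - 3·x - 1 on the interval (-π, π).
a_7 = (1/π) ∫_{-π}^{π} f(x)·cos(7x) dx.
Evaluate the integral (use parity and integration by parts as needed): a_7 = -4/49.

Final answer: -4/49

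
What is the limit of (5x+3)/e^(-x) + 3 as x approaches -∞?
The quotient is an ∞/∞ indeterminate form as x → -∞.
Compare growth rates of the dominant terms (exponentials ≫ polynomials ≫ logarithms), or apply L'Hôpital's rule; the quotient → 0.
Adding the constant: 0 + 3 = 3. Limit = 3.

Final answer: 3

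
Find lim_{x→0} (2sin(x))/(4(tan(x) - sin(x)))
Both numerator and denominator → 0 as x → 0; this is a 0/0 indeterminate form.
Expand each to leading order near x = 0: numerator ~ 2·x, denominator ~ 2·x^3.
The limit of the ratio is ∞.

Final answer: ∞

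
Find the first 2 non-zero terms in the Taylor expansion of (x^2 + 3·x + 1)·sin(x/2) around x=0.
3·x^2/2 + x/2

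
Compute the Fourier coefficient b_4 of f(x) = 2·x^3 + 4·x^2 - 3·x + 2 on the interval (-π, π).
b_4 = (1/π) ∫_{-π}^{π} f(x)·sin(4x) dx.
Evaluate the integral (use parity and integration by parts as needed): b_4 = 15/8 - π^2.

Final answer: 15/8 - π^2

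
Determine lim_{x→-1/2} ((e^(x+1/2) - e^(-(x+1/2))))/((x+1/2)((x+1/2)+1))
Both numerator and denominator → 0 as x → -1/2; this is a 0/0 indeterminate form.
Expand each to leading order near x = -1/2: numerator ~ 2·(x + 1/2), denominator ~ (x + 1/2).
The limit of the ratio is 2.

Final answer: 2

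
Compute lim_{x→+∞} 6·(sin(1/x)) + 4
Evaluate the dominant behaviour as x → +∞; each term tends to a finite value or vanishes.
Limit = 4.

Final answer: 4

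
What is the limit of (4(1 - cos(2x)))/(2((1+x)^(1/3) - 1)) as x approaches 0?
Both numerator and denominator → 0 as x → 0; this is a 0/0 indeterminate form.
Expand each to leading order near x = 0: numerator ~ 8·x^2, denominator ~ 2·x/3.
The limit of the ratio is 0.

Final answer: 0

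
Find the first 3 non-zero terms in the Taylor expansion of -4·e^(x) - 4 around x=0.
-2·x^2 - 4·x - 8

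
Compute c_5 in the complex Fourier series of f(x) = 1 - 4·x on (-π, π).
Compute the real Fourier coefficients first: a_5 = 0, b_5 = -8/5.
Then c_5 = (a_5 − i·b_5)/2 = 4·i/5.

Final answer: 4·i/5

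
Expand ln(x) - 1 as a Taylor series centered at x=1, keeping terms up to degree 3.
-1 + (x - 1) - (x - 1)^2/2 + (x - 1)^3/3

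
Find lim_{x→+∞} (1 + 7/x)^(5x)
As x → +∞: write (1 + 7/x)^(5x) = ((1 + 7/x)^x)^5 → (e^7)^5 = e^35.
Limit = e^(35).

Final answer: e^(35)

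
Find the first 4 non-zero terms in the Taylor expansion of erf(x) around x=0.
-x^7/(21·√(π)) + x^5/(5·√(π)) - 2·x^3/(3·√(π)) + 2·x/√(π)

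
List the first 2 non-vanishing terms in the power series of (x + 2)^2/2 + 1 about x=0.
2·x + 3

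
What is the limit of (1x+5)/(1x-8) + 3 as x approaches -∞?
Evaluate the dominant behaviour as x → -∞; each term tends to a finite value or vanishes.
Limit = 4.

Final answer: 4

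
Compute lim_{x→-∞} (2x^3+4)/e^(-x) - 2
The quotient is an ∞/∞ indeterminate form as x → -∞.
Compare growth rates of the dominant terms (exponentials ≫ polynomials ≫ logarithms), or apply L'Hôpital's rule; the quotient → 0.
Adding the constant: 0 - 2 = -2. Limit = -2.

Final answer: -2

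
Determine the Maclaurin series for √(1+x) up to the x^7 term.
33·x^7/2048 - 21·x^6/1024 + 7·x^5/256 - 5·x^4/128 + x^3/16 - x^2/8 + x/2 + 1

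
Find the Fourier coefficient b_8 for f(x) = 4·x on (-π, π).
b_8 = (1/π) ∫_{-π}^{π} f(x)·sin(8x) dx.
Evaluate the integral (use parity and integration by parts as needed): b_8 = -1.

Final answer: -1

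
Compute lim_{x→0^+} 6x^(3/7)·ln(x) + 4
The product is a 0·∞ indeterminate form at x → 0⁺.
Rewrite the product as 6·ln(x) / x^(-3/7) and apply L'Hôpital, or use the standard hierarchy x^(-3/7) ≫ |ln x| as x → 0⁺.
The indeterminate product → 0, so the limit = 4.

Final answer: 4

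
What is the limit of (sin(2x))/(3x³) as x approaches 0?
Both numerator and denominator → 0 as x → 0; this is a 0/0 indeterminate form.
Expand each to leading order near x = 0: numerator ~ 2·x, denominator ~ 3·x^3.
The limit of the ratio is ∞.

Final answer: ∞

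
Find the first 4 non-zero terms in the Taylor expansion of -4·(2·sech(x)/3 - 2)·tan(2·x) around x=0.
13073·x^7/315 + 126·x^5/5 + 152·x^3/9 + 32·x/3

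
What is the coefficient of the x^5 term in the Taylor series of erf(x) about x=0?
Expand to order 5: erf(x) = x^5/(5·√(π)) - 2·x^3/(3·√(π)) + 2·x/√(π) + O(x^6).
The coefficient of x^5 is 1/(5·√(π)).

Final answer: 1/(5·√(π))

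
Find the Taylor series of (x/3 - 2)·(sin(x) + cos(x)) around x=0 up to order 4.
-5·x^4/36 + x^3/6 + 4·x^2/3 - 5·x/3 - 2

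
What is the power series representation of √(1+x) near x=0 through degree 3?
x^3/16 - x^2/8 + x/2 + 1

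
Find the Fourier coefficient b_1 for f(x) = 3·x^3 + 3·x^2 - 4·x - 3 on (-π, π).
b_1 = (1/π) ∫_{-π}^{π} f(x)·sin(1x) dx.
Evaluate the integral (use parity and integration by parts as needed): b_1 = -44 + 6·π^2.

Final answer: -44 + 6·π^2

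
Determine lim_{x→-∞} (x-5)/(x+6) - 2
Evaluate the dominant behaviour as x → -∞; each term tends to a finite value or vanishes.
Limit = -1.

Final answer: -1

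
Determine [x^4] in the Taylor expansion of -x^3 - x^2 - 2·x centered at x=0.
Expand to order 4: -x^3 - x^2 - 2·x = -x^3 - x^2 - 2·x + O(x^5).
The coefficient of x^4 is 0.

Final answer: 0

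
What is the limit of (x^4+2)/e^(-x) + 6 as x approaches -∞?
The quotient is an ∞/∞ indeterminate form as x → -∞.
Compare growth rates of the dominant terms (exponentials ≫ polynomials ≫ logarithms), or apply L'Hôpital's rule; the quotient → 0.
Adding the constant: 0 + 6 = 6. Limit = 6.

Final answer: 6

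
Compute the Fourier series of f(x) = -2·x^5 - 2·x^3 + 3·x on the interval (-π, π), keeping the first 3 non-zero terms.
(-450 - 4·π^4 + 76·π^2)·sin(x) + (-8·π^2 + 9 + 2·π^4)·sin(2·x) + (-4·π^4/3 + 74/81 + 44·π^2/27)·sin(3·x)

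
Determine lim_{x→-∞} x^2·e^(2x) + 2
The product is a 0·∞ indeterminate form at x → -∞.
Rewrite the product as x^2 / e^(-2x) (an ∞/∞ form) and apply L'Hôpital, or use the standard hierarchy e^(2|x|) ≫ |x^2| as x → -∞.
The indeterminate product → 0, so the limit = 2.

Final answer: 2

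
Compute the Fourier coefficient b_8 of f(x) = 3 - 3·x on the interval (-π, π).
b_8 = (1/π) ∫_{-π}^{π} f(x)·sin(8x) dx.
Evaluate the integral (use parity and integration by parts as needed): b_8 = 3/4.

Final answer: 3/4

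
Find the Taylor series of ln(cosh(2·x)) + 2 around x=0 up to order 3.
2·x^2 + 2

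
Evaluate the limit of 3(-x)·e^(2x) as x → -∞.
This is a 0·∞ indeterminate form at x → -∞.
Rewrite the product as 3(-x) / e^(-2x) (an ∞/∞ form) and apply L'Hôpital, or use the standard hierarchy e^(2|x|) ≫ |(-x)| as x → -∞.
The indeterminate product → 0, so the limit = 0.

Final answer: 0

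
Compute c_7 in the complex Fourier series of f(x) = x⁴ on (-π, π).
Compute the real Fourier coefficients first: a_7 = 48/2401 - 8·π^2/49, b_7 = 0.
Then c_7 = (a_7 − i·b_7)/2 = 24/2401 - 4·π^2/49.

Final answer: 24/2401 - 4·π^2/49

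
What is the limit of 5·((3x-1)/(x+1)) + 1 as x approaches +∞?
Evaluate the dominant behaviour as x → +∞; each term tends to a finite value or vanishes.
Limit = 16.

Final answer: 16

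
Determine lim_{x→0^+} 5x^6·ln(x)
This is a 0·∞ indeterminate form at x → 0⁺.
Rewrite the product as 5·ln(x) / x^(-6) and apply L'Hôpital, or use the standard hierarchy x^(-6) ≫ |ln x| as x → 0⁺.
The indeterminate product → 0, so the limit = 0.

Final answer: 0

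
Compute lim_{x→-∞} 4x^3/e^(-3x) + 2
The quotient is an ∞/∞ indeterminate form as x → -∞.
Compare growth rates of the dominant terms (exponentials ≫ polynomials ≫ logarithms), or apply L'Hôpital's rule; the quotient → 0.
Adding the constant: 0 + 2 = 2. Limit = 2.

Final answer: 2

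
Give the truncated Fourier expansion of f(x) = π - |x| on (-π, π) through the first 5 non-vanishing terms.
4·cos(x)/π + 4·cos(3·x)/(9·π) + 4·cos(5·x)/(25·π) + 4·cos(7·x)/(49·π) + π/2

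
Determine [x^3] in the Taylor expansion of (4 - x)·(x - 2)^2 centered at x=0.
Expand to order 3: (4 - x)·(x - 2)^2 = -x^3 + 8·x^2 - 20·x + 16 + O(x^4).
The coefficient of x^3 is -1.

Final answer: -1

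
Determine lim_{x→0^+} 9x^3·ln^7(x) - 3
The product is a 0·∞ indeterminate form at x → 0⁺.
Rewrite the product as 9·ln^7(x) / x^(-3) and apply L'Hôpital, or use the standard hierarchy x^(-3) ≫ |ln x|^7 as x → 0⁺.
The indeterminate product → 0, so the limit = -3.

Final answer: -3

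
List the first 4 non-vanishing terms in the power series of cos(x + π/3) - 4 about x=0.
√(3)·x^3/12 - x^2/4 - √(3)·x/2 - 7/2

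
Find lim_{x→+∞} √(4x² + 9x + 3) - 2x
As x → +∞: multiply by the conjugate to get (9x+3)/(√(4x²+9x+3)+2x); the denominator ~ 4x, so the limit is 9/4.
Limit = 9/4.

Final answer: 9/4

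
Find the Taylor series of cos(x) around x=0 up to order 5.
x^4/24 - x^2/2 + 1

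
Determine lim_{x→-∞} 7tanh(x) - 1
Evaluate the dominant behaviour as x → -∞; each term tends to a finite value or vanishes.
Limit = -8.

Final answer: -8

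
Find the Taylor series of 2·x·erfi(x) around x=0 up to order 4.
4·x^4/(3·√(π)) + 4·x^2/√(π)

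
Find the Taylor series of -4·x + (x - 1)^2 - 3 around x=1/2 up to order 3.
-19/4 - 5·(x - 1/2) + (x - 1/2)^2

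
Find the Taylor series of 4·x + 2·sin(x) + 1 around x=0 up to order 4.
-x^3/3 + 6·x + 1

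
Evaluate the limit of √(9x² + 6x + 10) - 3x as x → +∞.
As x → +∞: multiply by the conjugate to get (6x+10)/(√(9x²+6x+10)+3x); the denominator ~ 6x, so the limit is 6/6 = 1.
Limit = 1.

Final answer: 1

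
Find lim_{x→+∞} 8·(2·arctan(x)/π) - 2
Evaluate the dominant behaviour as x → +∞; each term tends to a finite value or vanishes.
Limit = 6.

Final answer: 6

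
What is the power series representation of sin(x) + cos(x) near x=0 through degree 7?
-x^7/5040 - x^6/720 + x^5/120 + x^4/24 - x^3/6 - x^2/2 + x + 1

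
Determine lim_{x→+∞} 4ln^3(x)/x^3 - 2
The quotient is an ∞/∞ indeterminate form as x → +∞.
The polynomial denominator x^3 dominates the logarithmic numerator (any positive power of x ≫ ln^3(x) as x → ∞), so the quotient → 0.
Adding the constant: 0 - 2 = -2. Limit = -2.

Final answer: -2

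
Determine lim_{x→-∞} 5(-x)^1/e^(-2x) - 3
The quotient is an ∞/∞ indeterminate form as x → -∞.
Compare growth rates of the dominant terms (exponentials ≫ polynomials ≫ logarithms), or apply L'Hôpital's rule; the quotient → 0.
Adding the constant: 0 - 3 = -3. Limit = -3.

Final answer: -3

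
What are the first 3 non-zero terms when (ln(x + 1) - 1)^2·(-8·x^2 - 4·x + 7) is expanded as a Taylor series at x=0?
14·x^2 - 18·x + 7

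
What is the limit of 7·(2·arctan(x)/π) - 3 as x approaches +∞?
Evaluate the dominant behaviour as x → +∞; each term tends to a finite value or vanishes.
Limit = 4.

Final answer: 4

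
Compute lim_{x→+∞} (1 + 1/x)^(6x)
As x → +∞: write (1 + 1/x)^(6x) = ((1 + 1/x)^x)^6 → (e^1)^6 = e^6.
Limit = e^(6).

Final answer: e^(6)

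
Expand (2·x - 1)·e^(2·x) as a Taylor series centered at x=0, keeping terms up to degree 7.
16·x^7/105 + 4·x^6/9 + 16·x^5/15 + 2·x^4 + 8·x^3/3 + 2·x^2 - 1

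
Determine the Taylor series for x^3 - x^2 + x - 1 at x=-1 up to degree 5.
-4 + 6·(x + 1) - 4·(x + 1)^2 + (x + 1)^3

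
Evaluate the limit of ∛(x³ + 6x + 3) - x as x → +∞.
This is an ∞ − ∞ indeterminate form.
Multiply by (A² + AB + B²)/(A² + AB + B²) where A = ∛(x³+6x + 3), B = x to use A³ − B³ = (A−B)(A²+AB+B²); the x³ terms cancel, leaving (6x + 3)/(A²+AB+B²) with denominator ~ 3x², so the limit is 0.
Limit = 0.

Final answer: 0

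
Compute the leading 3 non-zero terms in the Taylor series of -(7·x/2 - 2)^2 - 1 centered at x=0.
-49·x^2/4 + 14·x - 5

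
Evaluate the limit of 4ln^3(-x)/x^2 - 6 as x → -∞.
The quotient is an ∞/∞ indeterminate form as x → -∞.
Compare growth rates of the dominant terms (exponentials ≫ polynomials ≫ logarithms), or apply L'Hôpital's rule; the quotient → 0.
Adding the constant: 0 - 6 = -6. Limit = -6.

Final answer: -6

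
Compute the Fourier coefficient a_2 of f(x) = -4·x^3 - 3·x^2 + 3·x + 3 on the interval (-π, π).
a_2 = (1/π) ∫_{-π}^{π} f(x)·cos(2x) dx.
Evaluate the integral (use parity and integration by parts as needed): a_2 = -3.

Final answer: -3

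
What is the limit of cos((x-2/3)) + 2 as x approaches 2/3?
Direct substitution at x = 2/3 gives 3.

Final answer: 3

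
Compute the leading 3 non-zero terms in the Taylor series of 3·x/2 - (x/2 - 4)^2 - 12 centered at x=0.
-x^2/4 + 11·x/2 - 28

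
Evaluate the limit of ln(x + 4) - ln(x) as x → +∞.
This is an ∞ − ∞ indeterminate form.
Combine the logarithms: ln(x+4) − ln(x) = ln((x+4)/(x)) = ln(1 + 4/(x)) → ln(1) = 0.
Limit = 0.

Final answer: 0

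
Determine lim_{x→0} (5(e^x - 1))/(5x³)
Both numerator and denominator → 0 as x → 0; this is a 0/0 indeterminate form.
Expand each to leading order near x = 0: numerator ~ 5·x, denominator ~ 5·x^3.
The limit of the ratio is ∞.

Final answer: ∞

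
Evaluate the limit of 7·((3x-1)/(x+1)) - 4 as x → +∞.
Evaluate the dominant behaviour as x → +∞; each term tends to a finite value or vanishes.
Limit = 17.

Final answer: 17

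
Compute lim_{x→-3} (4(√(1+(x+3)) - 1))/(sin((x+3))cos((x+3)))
Both numerator and denominator → 0 as x → -3; this is a 0/0 indeterminate form.
Expand each to leading order near x = -3: numerator ~ 2·(x + 3), denominator ~ (x + 3).
The limit of the ratio is 2.

Final answer: 2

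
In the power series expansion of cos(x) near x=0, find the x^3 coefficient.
Expand to order 3: cos(x) = 1 - x^2/2 + O(x^4).
The coefficient of x^3 is 0.

Final answer: 0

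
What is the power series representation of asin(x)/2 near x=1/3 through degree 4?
asin(1/3)/2 + 3·√(2)·(x - 1/3)/8 + 9·√(2)·(x - 1/3)^2/128 + 99·√(2)·(x - 1/3)^3/1024 + 2349·√(2)·(x - 1/3)^4/32768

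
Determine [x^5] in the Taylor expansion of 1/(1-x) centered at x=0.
Expand to order 5: 1/(1-x) = x^5 + x^4 + x^3 + x^2 + x + 1 + O(x^6).
The coefficient of x^5 is 1.

Final answer: 1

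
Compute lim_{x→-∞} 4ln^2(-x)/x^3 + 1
The quotient is an ∞/∞ indeterminate form as x → -∞.
Compare growth rates of the dominant terms (exponentials ≫ polynomials ≫ logarithms), or apply L'Hôpital's rule; the quotient → 0.
Adding the constant: 0 + 1 = 1. Limit = 1.

Final answer: 1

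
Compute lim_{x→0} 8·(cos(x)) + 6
Direct substitution at x = 0 gives 14.

Final answer: 14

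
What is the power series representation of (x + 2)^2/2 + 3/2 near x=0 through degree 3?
x^2/2 + 2·x + 7/2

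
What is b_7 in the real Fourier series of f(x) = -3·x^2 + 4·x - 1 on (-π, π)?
b_7 = (1/π) ∫_{-π}^{π} f(x)·sin(7x) dx.
Evaluate the integral (use parity and integration by parts as needed): b_7 = 8/7.

Final answer: 8/7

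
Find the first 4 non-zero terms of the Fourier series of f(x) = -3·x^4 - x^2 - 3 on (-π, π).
(-140 + 24·π^2)·cos(x) + (8 - 6·π^2)·cos(2·x) + (-4/3 + 8·π^2/3)·cos(3·x) - 3·π^4/5 - π^2/3 - 3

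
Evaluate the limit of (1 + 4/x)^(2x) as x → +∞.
As x → +∞: write (1 + 4/x)^(2x) = ((1 + 4/x)^x)^2 → (e^4)^2 = e^8.
Limit = e^(8).

Final answer: e^(8)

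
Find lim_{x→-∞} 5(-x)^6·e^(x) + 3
The product is a 0·∞ indeterminate form at x → -∞.
Rewrite the product as 5(-x)^6 / e^(-x) (an ∞/∞ form) and apply L'Hôpital, or use the standard hierarchy e^(|x|) ≫ |(-x)^6| as x → -∞.
The indeterminate product → 0, so the limit = 3.

Final answer: 3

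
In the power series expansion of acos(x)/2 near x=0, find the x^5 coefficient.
Expand to order 5: acos(x)/2 = -3·x^5/80 - x^3/12 - x/2 + π/4 + O(x^6).
The coefficient of x^5 is -3/80.

Final answer: -3/80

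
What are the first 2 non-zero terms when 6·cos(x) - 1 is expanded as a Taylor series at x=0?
5 - 3·x^2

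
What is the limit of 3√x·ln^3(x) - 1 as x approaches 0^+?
The product is a 0·∞ indeterminate form at x → 0⁺.
Rewrite the product as 3·ln^3(x) / x^(-1/2) and apply L'Hôpital, or use the standard hierarchy x^(-1/2) ≫ |ln x|^3 as x → 0⁺.
The indeterminate product → 0, so the limit = -1.

Final answer: -1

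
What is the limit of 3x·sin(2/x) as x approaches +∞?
As x → +∞: let u = 2/x → 0⁺; then 3·x·sin(2/x) = 3·2·sin(u)/u → 3·2·1 = 6.
Limit = 6.

Final answer: 6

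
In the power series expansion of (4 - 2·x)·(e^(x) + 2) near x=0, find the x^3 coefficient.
Expand to order 3: (4 - 2·x)·(e^(x) + 2) = -x^3/3 - 2·x + 12 + O(x^4).
The coefficient of x^3 is -1/3.

Final answer: -1/3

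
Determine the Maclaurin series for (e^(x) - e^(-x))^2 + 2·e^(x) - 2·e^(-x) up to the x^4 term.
4·x^4/3 + 2·x^3/3 + 4·x^2 + 4·x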